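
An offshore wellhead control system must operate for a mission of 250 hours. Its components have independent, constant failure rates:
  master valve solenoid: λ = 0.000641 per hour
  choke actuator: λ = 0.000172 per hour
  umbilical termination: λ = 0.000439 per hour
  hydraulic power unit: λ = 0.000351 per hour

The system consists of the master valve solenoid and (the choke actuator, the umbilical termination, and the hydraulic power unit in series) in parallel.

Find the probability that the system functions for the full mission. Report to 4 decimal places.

0.9683

R(master valve solenoid) = exp(−0.000641 × 250) = 0.851931
R(choke actuator) = exp(−0.000172 × 250) = 0.957911
R(umbilical termination) = exp(−0.000439 × 250) = 0.896058
R(hydraulic power unit) = exp(−0.000351 × 250) = 0.915990
Series (choke actuator, umbilical termination, and hydraulic power unit): 0.957911 × 0.896058 × 0.915990 = 0.786234
Parallel (master valve solenoid and [0.786234]): 1 − (1 − 0.851931)(1 − 0.786234) = 0.9683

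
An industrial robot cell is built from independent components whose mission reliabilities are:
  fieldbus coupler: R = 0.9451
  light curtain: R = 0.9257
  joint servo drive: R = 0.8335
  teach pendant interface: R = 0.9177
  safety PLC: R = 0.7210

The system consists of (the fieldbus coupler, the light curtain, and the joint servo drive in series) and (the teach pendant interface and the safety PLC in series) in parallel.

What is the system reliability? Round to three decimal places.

0.908

Series (fieldbus coupler, light curtain, and joint servo drive): 0.94510 × 0.92570 × 0.83350 = 0.72921
Series (teach pendant interface and safety PLC): 0.91770 × 0.72100 = 0.66166
Parallel ([0.72921] and [0.66166]): 1 − (1 − 0.72921)(1 − 0.66166) = 0.908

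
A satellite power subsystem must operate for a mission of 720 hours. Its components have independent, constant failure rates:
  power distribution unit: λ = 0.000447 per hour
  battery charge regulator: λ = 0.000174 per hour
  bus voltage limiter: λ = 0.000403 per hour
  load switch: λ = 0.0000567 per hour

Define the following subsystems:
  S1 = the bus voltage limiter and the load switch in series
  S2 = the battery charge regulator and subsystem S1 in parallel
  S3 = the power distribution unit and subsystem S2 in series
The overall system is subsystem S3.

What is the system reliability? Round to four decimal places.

R(power distribution unit) = exp(−0.000447 × 720) = 0.724814
R(battery charge regulator) = exp(−0.000174 × 720) = 0.882250
R(bus voltage limiter) = exp(−0.000403 × 720) = 0.748144
R(load switch) = exp(−0.0000567 × 720) = 0.959998
Series (bus voltage limiter and load switch): 0.748144 × 0.959998 = 0.718217
Parallel (battery charge regulator and [0.718217]): 1 − (1 − 0.882250)(1 − 0.718217) = 0.966820
Series (power distribution unit and [0.966820]): 0.724814 × 0.966820 = 0.7008

0.7008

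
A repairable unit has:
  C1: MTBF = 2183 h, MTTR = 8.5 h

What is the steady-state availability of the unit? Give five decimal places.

0.99612

A(C1) = MTBF/(MTBF+MTTR) = 2183/(2183+8.5) = 0.99612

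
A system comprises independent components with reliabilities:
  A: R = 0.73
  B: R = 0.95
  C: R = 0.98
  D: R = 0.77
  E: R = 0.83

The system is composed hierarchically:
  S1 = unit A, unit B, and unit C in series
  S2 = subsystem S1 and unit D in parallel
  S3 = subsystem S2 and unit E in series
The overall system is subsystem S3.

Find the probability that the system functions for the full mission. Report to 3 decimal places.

Series (A, B, and C): 0.73000 × 0.95000 × 0.98000 = 0.67963
Parallel ([0.67963] and D): 1 − (1 − 0.67963)(1 − 0.77000) = 0.92631
Series ([0.92631] and E): 0.92631 × 0.83000 = 0.769

0.769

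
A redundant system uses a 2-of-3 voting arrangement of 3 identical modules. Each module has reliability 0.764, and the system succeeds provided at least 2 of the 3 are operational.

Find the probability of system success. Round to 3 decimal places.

R = Σ_{i=2}^{3} C(3,i) p^i (1−p)^{3−i} with p = 0.764
C(3,2)·0.764^2·0.236^1 = 0.41326
C(3,3)·0.764^3·0.236^0 = 0.44594
Sum = 0.859

0.859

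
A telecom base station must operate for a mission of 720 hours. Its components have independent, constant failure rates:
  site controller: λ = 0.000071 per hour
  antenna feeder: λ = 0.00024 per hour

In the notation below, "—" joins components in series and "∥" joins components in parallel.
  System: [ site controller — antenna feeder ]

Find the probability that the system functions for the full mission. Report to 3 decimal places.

0.799

R(site controller) = exp(−0.000071 × 720) = 0.95016
R(antenna feeder) = exp(−0.00024 × 720) = 0.84131
Series (site controller and antenna feeder): 0.95016 × 0.84131 = 0.799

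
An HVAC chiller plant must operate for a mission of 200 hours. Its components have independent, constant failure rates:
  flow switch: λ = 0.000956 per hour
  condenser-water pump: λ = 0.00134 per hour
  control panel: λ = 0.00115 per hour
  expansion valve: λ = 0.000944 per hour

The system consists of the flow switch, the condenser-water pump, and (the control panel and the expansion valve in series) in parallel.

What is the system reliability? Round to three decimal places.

0.986

R(flow switch) = exp(−0.000956 × 200) = 0.82597
R(condenser-water pump) = exp(−0.00134 × 200) = 0.76491
R(control panel) = exp(−0.00115 × 200) = 0.79453
R(expansion valve) = exp(−0.000944 × 200) = 0.82795
Series (control panel and expansion valve): 0.79453 × 0.82795 = 0.65783
Parallel (flow switch, condenser-water pump, and [0.65783]): 1 − (1 − 0.82597)(1 − 0.76491)(1 − 0.65783) = 0.986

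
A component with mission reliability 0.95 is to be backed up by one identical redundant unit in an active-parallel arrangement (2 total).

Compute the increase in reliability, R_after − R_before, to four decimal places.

0.0475

R_before = 0.95
R_after = 1 − (1 − 0.95)^2 = 0.9975
ΔR = 0.9975 − 0.95 = 0.0475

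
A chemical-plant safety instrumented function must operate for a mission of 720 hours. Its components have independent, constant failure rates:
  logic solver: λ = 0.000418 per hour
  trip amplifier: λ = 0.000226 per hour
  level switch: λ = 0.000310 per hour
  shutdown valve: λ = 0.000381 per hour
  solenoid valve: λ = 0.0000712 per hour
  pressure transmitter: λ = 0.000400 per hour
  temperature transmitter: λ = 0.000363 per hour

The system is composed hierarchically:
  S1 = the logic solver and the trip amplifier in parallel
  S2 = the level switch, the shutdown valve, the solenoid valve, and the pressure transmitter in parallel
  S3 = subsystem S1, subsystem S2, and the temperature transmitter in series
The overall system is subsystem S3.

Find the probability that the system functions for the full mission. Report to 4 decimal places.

R(logic solver) = exp(−0.000418 × 720) = 0.740107
R(trip amplifier) = exp(−0.000226 × 720) = 0.849829
R(level switch) = exp(−0.000310 × 720) = 0.799955
R(shutdown valve) = exp(−0.000381 × 720) = 0.760089
R(solenoid valve) = exp(−0.0000712 × 720) = 0.950028
R(pressure transmitter) = exp(−0.000400 × 720) = 0.749762
R(temperature transmitter) = exp(−0.000363 × 720) = 0.770004
Parallel (logic solver and trip amplifier): 1 − (1 − 0.740107)(1 − 0.849829) = 0.960972
Parallel (level switch, shutdown valve, solenoid valve, and pressure transmitter): 1 − (1 − 0.799955)(1 − 0.760089)(1 − 0.950028)(1 − 0.749762) = 0.999400
Series ([0.960972], [0.999400], and temperature transmitter): 0.960972 × 0.999400 × 0.770004 = 0.7395

0.7395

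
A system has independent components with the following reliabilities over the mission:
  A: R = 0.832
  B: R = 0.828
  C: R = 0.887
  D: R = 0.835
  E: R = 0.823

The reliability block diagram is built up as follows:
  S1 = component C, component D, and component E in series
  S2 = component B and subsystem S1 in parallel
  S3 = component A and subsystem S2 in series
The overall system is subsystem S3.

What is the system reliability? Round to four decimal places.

0.7761

Series (C, D, and E): 0.887000 × 0.835000 × 0.823000 = 0.609551
Parallel (B and [0.609551]): 1 − (1 − 0.828000)(1 − 0.609551) = 0.932843
Series (A and [0.932843]): 0.832000 × 0.932843 = 0.7761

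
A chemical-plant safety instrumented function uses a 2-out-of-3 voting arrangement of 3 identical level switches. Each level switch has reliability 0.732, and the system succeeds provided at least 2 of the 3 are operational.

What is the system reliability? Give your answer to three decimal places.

0.823

R = Σ_{i=2}^{3} C(3,i) p^i (1−p)^{3−i} with p = 0.732
C(3,2)·0.732^2·0.268^1 = 0.43080
C(3,3)·0.732^3·0.268^0 = 0.39222
Sum = 0.823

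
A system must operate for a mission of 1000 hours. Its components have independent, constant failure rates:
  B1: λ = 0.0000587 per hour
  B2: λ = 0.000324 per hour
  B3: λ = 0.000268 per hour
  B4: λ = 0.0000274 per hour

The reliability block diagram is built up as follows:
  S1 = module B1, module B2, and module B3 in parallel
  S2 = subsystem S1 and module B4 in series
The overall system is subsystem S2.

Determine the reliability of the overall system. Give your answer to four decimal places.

0.9694

R(B1) = exp(−0.0000587 × 1000) = 0.942990
R(B2) = exp(−0.000324 × 1000) = 0.723250
R(B3) = exp(−0.000268 × 1000) = 0.764908
R(B4) = exp(−0.0000274 × 1000) = 0.972972
Parallel (B1, B2, and B3): 1 − (1 − 0.942990)(1 − 0.723250)(1 − 0.764908) = 0.996291
Series ([0.996291] and B4): 0.996291 × 0.972972 = 0.9694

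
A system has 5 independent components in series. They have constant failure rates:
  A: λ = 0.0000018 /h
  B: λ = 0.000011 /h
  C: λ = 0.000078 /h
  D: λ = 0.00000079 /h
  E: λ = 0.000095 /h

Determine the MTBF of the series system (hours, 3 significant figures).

Series of exponential components: λ_sys = Σ λ_i
λ_sys = 0.0000018 + 0.000011 + 0.000078 + 0.00000079 + 0.000095 = 1.8659e-04 /h
MTBF = 1 / λ_sys = 5360 h

5360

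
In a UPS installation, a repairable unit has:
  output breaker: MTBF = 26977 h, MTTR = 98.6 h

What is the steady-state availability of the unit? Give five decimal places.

A(output breaker) = MTBF/(MTBF+MTTR) = 26977/(26977+98.6) = 0.99636

0.99636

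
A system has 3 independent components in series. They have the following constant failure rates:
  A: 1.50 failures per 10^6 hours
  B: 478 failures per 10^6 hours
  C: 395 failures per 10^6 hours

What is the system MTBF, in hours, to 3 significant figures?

1140

Series of exponential components: λ_sys = Σ λ_i
λ_sys = 0.00000150 + 0.000478 + 0.000395 = 8.7450e-04 /h
MTBF = 1 / λ_sys = 1140 h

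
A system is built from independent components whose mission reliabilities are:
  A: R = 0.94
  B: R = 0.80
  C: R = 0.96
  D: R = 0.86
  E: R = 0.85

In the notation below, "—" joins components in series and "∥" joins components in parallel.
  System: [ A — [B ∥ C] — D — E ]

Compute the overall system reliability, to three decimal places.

0.682

Parallel (B and C): 1 − (1 − 0.80000)(1 − 0.96000) = 0.99200
Series (A, [0.99200], D, and E): 0.94000 × 0.99200 × 0.86000 × 0.85000 = 0.682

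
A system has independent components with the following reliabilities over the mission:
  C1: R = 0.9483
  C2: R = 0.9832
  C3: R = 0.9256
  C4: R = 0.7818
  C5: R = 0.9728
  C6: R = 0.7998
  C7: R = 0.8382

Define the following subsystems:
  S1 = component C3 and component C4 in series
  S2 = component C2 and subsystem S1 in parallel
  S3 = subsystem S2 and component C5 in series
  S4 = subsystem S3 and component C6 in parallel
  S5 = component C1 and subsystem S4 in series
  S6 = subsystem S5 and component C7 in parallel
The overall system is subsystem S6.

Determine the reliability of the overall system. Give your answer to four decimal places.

Series (C3 and C4): 0.925600 × 0.781800 = 0.723634
Parallel (C2 and [0.723634]): 1 − (1 − 0.983200)(1 − 0.723634) = 0.995357
Series ([0.995357] and C5): 0.995357 × 0.972800 = 0.968283
Parallel ([0.968283] and C6): 1 − (1 − 0.968283)(1 − 0.799800) = 0.993650
Series (C1 and [0.993650]): 0.948300 × 0.993650 = 0.942278
Parallel ([0.942278] and C7): 1 − (1 − 0.942278)(1 − 0.838200) = 0.9907

0.9907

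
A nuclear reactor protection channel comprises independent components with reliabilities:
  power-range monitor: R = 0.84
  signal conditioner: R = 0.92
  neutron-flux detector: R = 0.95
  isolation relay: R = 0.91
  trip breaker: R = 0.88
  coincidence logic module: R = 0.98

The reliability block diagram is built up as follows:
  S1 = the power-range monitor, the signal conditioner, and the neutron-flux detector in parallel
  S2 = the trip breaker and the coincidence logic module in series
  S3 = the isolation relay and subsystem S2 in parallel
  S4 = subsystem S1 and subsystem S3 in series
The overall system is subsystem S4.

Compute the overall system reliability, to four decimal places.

Parallel (power-range monitor, signal conditioner, and neutron-flux detector): 1 − (1 − 0.840000)(1 − 0.920000)(1 − 0.950000) = 0.999360
Series (trip breaker and coincidence logic module): 0.880000 × 0.980000 = 0.862400
Parallel (isolation relay and [0.862400]): 1 − (1 − 0.910000)(1 − 0.862400) = 0.987616
Series ([0.999360] and [0.987616]): 0.999360 × 0.987616 = 0.9870

0.9870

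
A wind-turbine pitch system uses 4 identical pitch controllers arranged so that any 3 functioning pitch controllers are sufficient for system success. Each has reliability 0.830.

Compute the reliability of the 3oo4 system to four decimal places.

R = Σ_{i=3}^{4} C(4,i) p^i (1−p)^{4−i} with p = 0.830
C(4,3)·0.830^3·0.170^1 = 0.388815
C(4,4)·0.830^4·0.170^0 = 0.474583
Sum = 0.8634

0.8634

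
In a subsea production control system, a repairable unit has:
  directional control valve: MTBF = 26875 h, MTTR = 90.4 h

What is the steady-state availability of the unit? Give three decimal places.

A(directional control valve) = MTBF/(MTBF+MTTR) = 26875/(26875+90.4) = 0.997

0.997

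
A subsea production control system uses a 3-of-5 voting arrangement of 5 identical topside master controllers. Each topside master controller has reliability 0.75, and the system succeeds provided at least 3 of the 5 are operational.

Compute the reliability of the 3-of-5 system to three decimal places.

R = Σ_{i=3}^{5} C(5,i) p^i (1−p)^{5−i} with p = 0.75
C(5,3)·0.75^3·0.25^2 = 0.26367
C(5,4)·0.75^4·0.25^1 = 0.39551
C(5,5)·0.75^5·0.25^0 = 0.23730
Sum = 0.896

0.896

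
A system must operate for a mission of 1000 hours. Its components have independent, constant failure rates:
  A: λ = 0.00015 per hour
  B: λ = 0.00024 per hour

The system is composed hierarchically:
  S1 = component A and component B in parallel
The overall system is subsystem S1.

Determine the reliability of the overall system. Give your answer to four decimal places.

0.9703

R(A) = exp(−0.00015 × 1000) = 0.860708
R(B) = exp(−0.00024 × 1000) = 0.786628
Parallel (A and B): 1 − (1 − 0.860708)(1 − 0.786628) = 0.9703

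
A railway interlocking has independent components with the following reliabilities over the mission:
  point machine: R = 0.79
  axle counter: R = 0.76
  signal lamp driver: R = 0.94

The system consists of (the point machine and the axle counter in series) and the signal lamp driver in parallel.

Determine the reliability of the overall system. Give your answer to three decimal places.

0.976

Series (point machine and axle counter): 0.79000 × 0.76000 = 0.60040
Parallel ([0.60040] and signal lamp driver): 1 − (1 − 0.60040)(1 − 0.94000) = 0.976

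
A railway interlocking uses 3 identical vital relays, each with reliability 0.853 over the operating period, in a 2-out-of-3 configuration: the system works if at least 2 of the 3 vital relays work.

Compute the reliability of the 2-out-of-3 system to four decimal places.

0.9415

R = Σ_{i=2}^{3} C(3,i) p^i (1−p)^{3−i} with p = 0.853
C(3,2)·0.853^2·0.147^1 = 0.320876
C(3,3)·0.853^3·0.147^0 = 0.620650
Sum = 0.9415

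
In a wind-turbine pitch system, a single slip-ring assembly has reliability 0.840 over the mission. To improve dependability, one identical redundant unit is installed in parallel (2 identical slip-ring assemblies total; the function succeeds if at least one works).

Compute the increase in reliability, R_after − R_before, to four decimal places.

R_before = 0.840
R_after = 1 − (1 − 0.840)^2 = 0.9744
ΔR = 0.9744 − 0.840 = 0.1344

0.1344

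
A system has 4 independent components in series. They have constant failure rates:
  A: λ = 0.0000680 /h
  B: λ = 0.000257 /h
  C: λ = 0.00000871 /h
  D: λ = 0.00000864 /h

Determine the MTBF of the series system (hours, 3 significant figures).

Series of exponential components: λ_sys = Σ λ_i
λ_sys = 0.0000680 + 0.000257 + 0.00000871 + 0.00000864 = 3.4235e-04 /h
MTBF = 1 / λ_sys = 2920 h

2920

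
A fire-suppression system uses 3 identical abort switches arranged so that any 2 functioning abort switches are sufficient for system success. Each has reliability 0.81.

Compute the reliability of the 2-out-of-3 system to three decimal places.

0.905

R = Σ_{i=2}^{3} C(3,i) p^i (1−p)^{3−i} with p = 0.81
C(3,2)·0.81^2·0.19^1 = 0.37398
C(3,3)·0.81^3·0.19^0 = 0.53144
Sum = 0.905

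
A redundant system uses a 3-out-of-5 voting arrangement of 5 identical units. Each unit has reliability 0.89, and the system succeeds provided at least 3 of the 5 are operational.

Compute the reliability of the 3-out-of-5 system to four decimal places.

R = Σ_{i=3}^{5} C(5,i) p^i (1−p)^{5−i} with p = 0.89
C(5,3)·0.89^3·0.11^2 = 0.085301
C(5,4)·0.89^4·0.11^1 = 0.345082
C(5,5)·0.89^5·0.11^0 = 0.558406
Sum = 0.9888

0.9888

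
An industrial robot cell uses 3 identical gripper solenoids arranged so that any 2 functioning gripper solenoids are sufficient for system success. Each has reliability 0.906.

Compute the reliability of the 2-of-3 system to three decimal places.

0.975

R = Σ_{i=2}^{3} C(3,i) p^i (1−p)^{3−i} with p = 0.906
C(3,2)·0.906^2·0.094^1 = 0.23148
C(3,3)·0.906^3·0.094^0 = 0.74368
Sum = 0.975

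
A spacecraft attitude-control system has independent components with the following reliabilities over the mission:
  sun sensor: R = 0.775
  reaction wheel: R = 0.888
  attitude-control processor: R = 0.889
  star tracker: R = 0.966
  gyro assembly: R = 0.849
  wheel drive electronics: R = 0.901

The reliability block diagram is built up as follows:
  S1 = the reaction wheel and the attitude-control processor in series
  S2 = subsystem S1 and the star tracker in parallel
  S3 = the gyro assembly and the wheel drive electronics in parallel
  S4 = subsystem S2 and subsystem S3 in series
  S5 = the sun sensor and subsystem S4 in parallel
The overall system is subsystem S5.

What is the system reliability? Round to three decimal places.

0.995

Series (reaction wheel and attitude-control processor): 0.88800 × 0.88900 = 0.78943
Parallel ([0.78943] and star tracker): 1 − (1 − 0.78943)(1 − 0.96600) = 0.99284
Parallel (gyro assembly and wheel drive electronics): 1 − (1 − 0.84900)(1 − 0.90100) = 0.98505
Series ([0.99284] and [0.98505]): 0.99284 × 0.98505 = 0.97800
Parallel (sun sensor and [0.97800]): 1 − (1 − 0.77500)(1 − 0.97800) = 0.995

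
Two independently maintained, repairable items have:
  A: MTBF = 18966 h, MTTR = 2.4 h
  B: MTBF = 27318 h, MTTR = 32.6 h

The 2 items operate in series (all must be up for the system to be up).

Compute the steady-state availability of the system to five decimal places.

A(A) = MTBF/(MTBF+MTTR) = 18966/(18966+2.4) = 0.999873
A(B) = MTBF/(MTBF+MTTR) = 27318/(27318+32.6) = 0.998808
Series availability: 0.999873 × 0.998808 = 0.99868

0.99868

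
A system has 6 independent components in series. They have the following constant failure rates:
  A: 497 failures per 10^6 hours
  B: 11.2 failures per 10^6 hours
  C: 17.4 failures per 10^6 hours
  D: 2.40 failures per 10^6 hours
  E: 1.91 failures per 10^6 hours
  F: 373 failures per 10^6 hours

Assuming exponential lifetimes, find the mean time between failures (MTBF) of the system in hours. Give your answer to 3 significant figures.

1110

Series of exponential components: λ_sys = Σ λ_i
λ_sys = 0.000497 + 0.0000112 + 0.0000174 + 0.00000240 + 0.00000191 + 0.000373 = 9.0291e-04 /h
MTBF = 1 / λ_sys = 1110 h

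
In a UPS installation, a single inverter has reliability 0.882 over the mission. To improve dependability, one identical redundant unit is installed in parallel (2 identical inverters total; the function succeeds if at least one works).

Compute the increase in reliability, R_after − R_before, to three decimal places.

R_before = 0.882
R_after = 1 − (1 − 0.882)^2 = 0.986
ΔR = 0.986 − 0.882 = 0.104

0.104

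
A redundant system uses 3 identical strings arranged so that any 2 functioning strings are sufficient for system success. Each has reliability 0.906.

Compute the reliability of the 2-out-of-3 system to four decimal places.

0.9752

R = Σ_{i=2}^{3} C(3,i) p^i (1−p)^{3−i} with p = 0.906
C(3,2)·0.906^2·0.094^1 = 0.231476
C(3,3)·0.906^3·0.094^0 = 0.743677
Sum = 0.9752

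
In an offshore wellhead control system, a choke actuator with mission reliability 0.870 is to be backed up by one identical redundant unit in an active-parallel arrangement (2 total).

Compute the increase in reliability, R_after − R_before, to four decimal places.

0.1131

R_before = 0.870
R_after = 1 − (1 − 0.870)^2 = 0.9831
ΔR = 0.9831 − 0.870 = 0.1131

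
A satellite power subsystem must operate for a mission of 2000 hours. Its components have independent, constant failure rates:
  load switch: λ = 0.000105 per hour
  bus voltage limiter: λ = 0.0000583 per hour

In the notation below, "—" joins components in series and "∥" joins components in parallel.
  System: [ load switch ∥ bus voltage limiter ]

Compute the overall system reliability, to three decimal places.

0.979

R(load switch) = exp(−0.000105 × 2000) = 0.81058
R(bus voltage limiter) = exp(−0.0000583 × 2000) = 0.88994
Parallel (load switch and bus voltage limiter): 1 − (1 − 0.81058)(1 − 0.88994) = 0.979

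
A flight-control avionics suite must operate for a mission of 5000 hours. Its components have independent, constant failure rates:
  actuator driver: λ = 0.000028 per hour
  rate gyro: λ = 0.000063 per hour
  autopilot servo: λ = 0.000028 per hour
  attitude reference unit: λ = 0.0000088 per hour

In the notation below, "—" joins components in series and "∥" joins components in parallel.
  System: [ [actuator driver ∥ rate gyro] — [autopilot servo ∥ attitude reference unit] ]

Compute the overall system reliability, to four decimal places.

R(actuator driver) = exp(−0.000028 × 5000) = 0.869358
R(rate gyro) = exp(−0.000063 × 5000) = 0.729789
R(autopilot servo) = exp(−0.000028 × 5000) = 0.869358
R(attitude reference unit) = exp(−0.0000088 × 5000) = 0.956954
Parallel (actuator driver and rate gyro): 1 − (1 − 0.869358)(1 − 0.729789) = 0.964699
Parallel (autopilot servo and attitude reference unit): 1 − (1 − 0.869358)(1 − 0.956954) = 0.994376
Series ([0.964699] and [0.994376]): 0.964699 × 0.994376 = 0.9593

0.9593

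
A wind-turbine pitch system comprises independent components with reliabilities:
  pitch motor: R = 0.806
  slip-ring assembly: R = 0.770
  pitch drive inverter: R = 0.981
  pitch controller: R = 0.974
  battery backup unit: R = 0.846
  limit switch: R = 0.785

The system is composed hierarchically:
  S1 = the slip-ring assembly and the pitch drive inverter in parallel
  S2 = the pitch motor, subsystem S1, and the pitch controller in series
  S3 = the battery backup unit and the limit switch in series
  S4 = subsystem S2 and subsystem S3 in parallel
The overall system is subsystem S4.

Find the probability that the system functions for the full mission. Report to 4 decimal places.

0.9266

Parallel (slip-ring assembly and pitch drive inverter): 1 − (1 − 0.770000)(1 − 0.981000) = 0.995630
Series (pitch motor, [0.995630], and pitch controller): 0.806000 × 0.995630 × 0.974000 = 0.781613
Series (battery backup unit and limit switch): 0.846000 × 0.785000 = 0.664110
Parallel ([0.781613] and [0.664110]): 1 − (1 − 0.781613)(1 − 0.664110) = 0.9266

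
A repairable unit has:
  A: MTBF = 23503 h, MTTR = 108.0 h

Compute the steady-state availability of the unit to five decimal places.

0.99543

A(A) = MTBF/(MTBF+MTTR) = 23503/(23503+108.0) = 0.99543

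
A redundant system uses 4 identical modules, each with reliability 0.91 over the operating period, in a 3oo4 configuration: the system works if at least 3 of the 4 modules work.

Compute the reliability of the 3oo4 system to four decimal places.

0.9570

R = Σ_{i=3}^{4} C(4,i) p^i (1−p)^{4−i} with p = 0.91
C(4,3)·0.91^3·0.09^1 = 0.271286
C(4,4)·0.91^4·0.09^0 = 0.685750
Sum = 0.9570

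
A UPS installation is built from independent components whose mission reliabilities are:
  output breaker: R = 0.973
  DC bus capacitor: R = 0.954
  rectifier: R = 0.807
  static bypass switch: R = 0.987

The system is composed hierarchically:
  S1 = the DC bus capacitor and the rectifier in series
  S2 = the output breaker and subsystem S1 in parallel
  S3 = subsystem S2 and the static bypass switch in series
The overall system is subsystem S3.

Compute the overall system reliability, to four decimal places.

0.9809

Series (DC bus capacitor and rectifier): 0.954000 × 0.807000 = 0.769878
Parallel (output breaker and [0.769878]): 1 − (1 − 0.973000)(1 − 0.769878) = 0.993787
Series ([0.993787] and static bypass switch): 0.993787 × 0.987000 = 0.9809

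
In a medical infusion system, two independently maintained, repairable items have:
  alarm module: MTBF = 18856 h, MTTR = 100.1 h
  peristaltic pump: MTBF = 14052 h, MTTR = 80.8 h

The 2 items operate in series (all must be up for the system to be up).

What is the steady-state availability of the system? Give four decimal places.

A(alarm module) = MTBF/(MTBF+MTTR) = 18856/(18856+100.1) = 0.994719
A(peristaltic pump) = MTBF/(MTBF+MTTR) = 14052/(14052+80.8) = 0.994283
Series availability: 0.994719 × 0.994283 = 0.9890

0.9890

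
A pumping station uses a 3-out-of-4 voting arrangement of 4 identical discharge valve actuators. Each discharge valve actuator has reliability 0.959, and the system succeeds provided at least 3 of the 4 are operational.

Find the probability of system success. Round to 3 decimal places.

R = Σ_{i=3}^{4} C(4,i) p^i (1−p)^{4−i} with p = 0.959
C(4,3)·0.959^3·0.041^1 = 0.14464
C(4,4)·0.959^4·0.041^0 = 0.84581
Sum = 0.990

0.990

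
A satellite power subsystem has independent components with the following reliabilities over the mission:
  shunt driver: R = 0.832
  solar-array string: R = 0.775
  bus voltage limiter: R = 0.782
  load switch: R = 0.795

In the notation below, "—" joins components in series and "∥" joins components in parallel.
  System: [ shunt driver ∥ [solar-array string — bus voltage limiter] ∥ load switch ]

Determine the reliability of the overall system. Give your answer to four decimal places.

Series (solar-array string and bus voltage limiter): 0.775000 × 0.782000 = 0.606050
Parallel (shunt driver, [0.606050], and load switch): 1 − (1 − 0.832000)(1 − 0.606050)(1 − 0.795000) = 0.9864

0.9864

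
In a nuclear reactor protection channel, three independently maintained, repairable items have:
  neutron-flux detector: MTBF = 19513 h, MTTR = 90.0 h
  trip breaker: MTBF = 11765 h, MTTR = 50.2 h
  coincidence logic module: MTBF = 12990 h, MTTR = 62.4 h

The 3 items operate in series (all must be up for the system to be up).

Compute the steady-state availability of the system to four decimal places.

A(neutron-flux detector) = MTBF/(MTBF+MTTR) = 19513/(19513+90.0) = 0.995409
A(trip breaker) = MTBF/(MTBF+MTTR) = 11765/(11765+50.2) = 0.995751
A(coincidence logic module) = MTBF/(MTBF+MTTR) = 12990/(12990+62.4) = 0.995219
Series availability: 0.995409 × 0.995751 × 0.995219 = 0.9864

0.9864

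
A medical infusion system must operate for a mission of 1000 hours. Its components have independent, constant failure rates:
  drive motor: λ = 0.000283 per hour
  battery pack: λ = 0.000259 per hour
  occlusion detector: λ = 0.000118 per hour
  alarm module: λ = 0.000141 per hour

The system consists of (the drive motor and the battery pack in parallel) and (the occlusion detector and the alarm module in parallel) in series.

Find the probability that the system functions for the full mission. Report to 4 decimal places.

0.9299

R(drive motor) = exp(−0.000283 × 1000) = 0.753520
R(battery pack) = exp(−0.000259 × 1000) = 0.771823
R(occlusion detector) = exp(−0.000118 × 1000) = 0.888696
R(alarm module) = exp(−0.000141 × 1000) = 0.868489
Parallel (drive motor and battery pack): 1 − (1 − 0.753520)(1 − 0.771823) = 0.943759
Parallel (occlusion detector and alarm module): 1 − (1 − 0.888696)(1 − 0.868489) = 0.985362
Series ([0.943759] and [0.985362]): 0.943759 × 0.985362 = 0.9299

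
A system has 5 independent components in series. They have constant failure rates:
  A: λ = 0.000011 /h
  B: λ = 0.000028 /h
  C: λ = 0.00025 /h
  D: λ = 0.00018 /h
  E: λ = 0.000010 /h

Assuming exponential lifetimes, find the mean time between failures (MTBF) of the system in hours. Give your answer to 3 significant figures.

Series of exponential components: λ_sys = Σ λ_i
λ_sys = 0.000011 + 0.000028 + 0.00025 + 0.00018 + 0.000010 = 4.7900e-04 /h
MTBF = 1 / λ_sys = 2090 h

2090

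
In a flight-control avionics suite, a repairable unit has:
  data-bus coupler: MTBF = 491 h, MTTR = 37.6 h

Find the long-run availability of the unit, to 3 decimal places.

0.929

A(data-bus coupler) = MTBF/(MTBF+MTTR) = 491/(491+37.6) = 0.929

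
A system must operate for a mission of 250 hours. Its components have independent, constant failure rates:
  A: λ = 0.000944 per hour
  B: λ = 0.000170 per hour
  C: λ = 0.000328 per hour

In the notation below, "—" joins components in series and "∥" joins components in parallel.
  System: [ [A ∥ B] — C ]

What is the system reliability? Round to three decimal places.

0.913

R(A) = exp(−0.000944 × 250) = 0.78978
R(B) = exp(−0.000170 × 250) = 0.95839
R(C) = exp(−0.000328 × 250) = 0.92127
Parallel (A and B): 1 − (1 − 0.78978)(1 − 0.95839) = 0.99125
Series ([0.99125] and C): 0.99125 × 0.92127 = 0.913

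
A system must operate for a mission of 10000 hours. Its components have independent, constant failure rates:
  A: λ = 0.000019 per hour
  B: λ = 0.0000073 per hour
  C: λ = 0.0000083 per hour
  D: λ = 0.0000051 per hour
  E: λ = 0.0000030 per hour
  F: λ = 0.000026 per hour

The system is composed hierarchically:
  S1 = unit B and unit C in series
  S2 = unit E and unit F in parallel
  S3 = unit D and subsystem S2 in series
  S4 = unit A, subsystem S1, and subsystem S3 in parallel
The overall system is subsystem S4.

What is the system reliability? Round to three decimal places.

R(A) = exp(−0.000019 × 10000) = 0.82696
R(B) = exp(−0.0000073 × 10000) = 0.92960
R(C) = exp(−0.0000083 × 10000) = 0.92035
R(D) = exp(−0.0000051 × 10000) = 0.95028
R(E) = exp(−0.0000030 × 10000) = 0.97045
R(F) = exp(−0.000026 × 10000) = 0.77105
Series (B and C): 0.92960 × 0.92035 = 0.85556
Parallel (E and F): 1 − (1 − 0.97045)(1 − 0.77105) = 0.99323
Series (D and [0.99323]): 0.95028 × 0.99323 = 0.94385
Parallel (A, [0.85556], and [0.94385]): 1 − (1 − 0.82696)(1 − 0.85556)(1 − 0.94385) = 0.999

0.999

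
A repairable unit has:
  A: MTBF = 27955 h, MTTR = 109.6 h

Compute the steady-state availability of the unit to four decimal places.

0.9961

A(A) = MTBF/(MTBF+MTTR) = 27955/(27955+109.6) = 0.9961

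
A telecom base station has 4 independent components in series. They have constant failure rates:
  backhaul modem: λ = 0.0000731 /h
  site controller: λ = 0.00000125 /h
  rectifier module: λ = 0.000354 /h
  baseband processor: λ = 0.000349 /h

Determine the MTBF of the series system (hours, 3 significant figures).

Series of exponential components: λ_sys = Σ λ_i
λ_sys = 0.0000731 + 0.00000125 + 0.000354 + 0.000349 = 7.7735e-04 /h
MTBF = 1 / λ_sys = 1290 h

1290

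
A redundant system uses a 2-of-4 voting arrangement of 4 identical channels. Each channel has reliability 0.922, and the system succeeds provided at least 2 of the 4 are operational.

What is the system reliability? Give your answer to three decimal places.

0.998

R = Σ_{i=2}^{4} C(4,i) p^i (1−p)^{4−i} with p = 0.922
C(4,2)·0.922^2·0.078^2 = 0.03103
C(4,3)·0.922^3·0.078^1 = 0.24454
C(4,4)·0.922^4·0.078^0 = 0.72264
Sum = 0.998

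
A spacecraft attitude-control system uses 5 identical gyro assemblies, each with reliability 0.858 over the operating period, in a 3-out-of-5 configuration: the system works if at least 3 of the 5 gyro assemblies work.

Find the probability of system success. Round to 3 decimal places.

0.977

R = Σ_{i=3}^{5} C(5,i) p^i (1−p)^{5−i} with p = 0.858
C(5,3)·0.858^3·0.142^2 = 0.12736
C(5,4)·0.858^4·0.142^1 = 0.38478
C(5,5)·0.858^5·0.142^0 = 0.46498
Sum = 0.977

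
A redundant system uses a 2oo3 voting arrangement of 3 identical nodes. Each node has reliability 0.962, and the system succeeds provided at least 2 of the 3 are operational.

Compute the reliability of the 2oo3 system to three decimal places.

0.996

R = Σ_{i=2}^{3} C(3,i) p^i (1−p)^{3−i} with p = 0.962
C(3,2)·0.962^2·0.038^1 = 0.10550
C(3,3)·0.962^3·0.038^0 = 0.89028
Sum = 0.996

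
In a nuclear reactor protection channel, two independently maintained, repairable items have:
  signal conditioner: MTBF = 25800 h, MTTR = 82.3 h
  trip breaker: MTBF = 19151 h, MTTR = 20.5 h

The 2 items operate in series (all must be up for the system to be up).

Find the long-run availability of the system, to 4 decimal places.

A(signal conditioner) = MTBF/(MTBF+MTTR) = 25800/(25800+82.3) = 0.996820
A(trip breaker) = MTBF/(MTBF+MTTR) = 19151/(19151+20.5) = 0.998931
Series availability: 0.996820 × 0.998931 = 0.9958

0.9958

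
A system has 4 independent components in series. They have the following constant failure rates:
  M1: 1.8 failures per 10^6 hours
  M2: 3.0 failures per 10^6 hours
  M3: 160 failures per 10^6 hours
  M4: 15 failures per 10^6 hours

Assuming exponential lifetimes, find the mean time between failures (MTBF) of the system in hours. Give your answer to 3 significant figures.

Series of exponential components: λ_sys = Σ λ_i
λ_sys = 0.0000018 + 0.0000030 + 0.00016 + 0.000015 = 1.7980e-04 /h
MTBF = 1 / λ_sys = 5560 h

5560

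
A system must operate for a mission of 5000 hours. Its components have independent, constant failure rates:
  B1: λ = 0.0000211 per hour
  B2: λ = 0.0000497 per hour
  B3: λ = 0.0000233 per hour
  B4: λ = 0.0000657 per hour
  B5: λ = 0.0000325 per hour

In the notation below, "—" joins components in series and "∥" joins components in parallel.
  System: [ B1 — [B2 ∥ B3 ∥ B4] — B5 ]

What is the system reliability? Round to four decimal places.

0.7597

R(B1) = exp(−0.0000211 × 5000) = 0.899874
R(B2) = exp(−0.0000497 × 5000) = 0.779970
R(B3) = exp(−0.0000233 × 5000) = 0.890030
R(B4) = exp(−0.0000657 × 5000) = 0.720003
R(B5) = exp(−0.0000325 × 5000) = 0.850016
Parallel (B2, B3, and B4): 1 − (1 − 0.779970)(1 − 0.890030)(1 − 0.720003) = 0.993225
Series (B1, [0.993225], and B5): 0.899874 × 0.993225 × 0.850016 = 0.7597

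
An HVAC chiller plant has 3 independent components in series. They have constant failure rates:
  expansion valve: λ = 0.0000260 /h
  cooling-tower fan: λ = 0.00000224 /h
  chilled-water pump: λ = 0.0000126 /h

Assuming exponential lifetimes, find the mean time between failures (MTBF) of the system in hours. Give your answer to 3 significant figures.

24500

Series of exponential components: λ_sys = Σ λ_i
λ_sys = 0.0000260 + 0.00000224 + 0.0000126 = 4.0840e-05 /h
MTBF = 1 / λ_sys = 24500 h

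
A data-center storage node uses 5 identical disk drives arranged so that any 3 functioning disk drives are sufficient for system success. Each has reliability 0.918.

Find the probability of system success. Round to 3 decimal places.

R = Σ_{i=3}^{5} C(5,i) p^i (1−p)^{5−i} with p = 0.918
C(5,3)·0.918^3·0.082^2 = 0.05202
C(5,4)·0.918^4·0.082^1 = 0.29118
C(5,5)·0.918^5·0.082^0 = 0.65195
Sum = 0.995

0.995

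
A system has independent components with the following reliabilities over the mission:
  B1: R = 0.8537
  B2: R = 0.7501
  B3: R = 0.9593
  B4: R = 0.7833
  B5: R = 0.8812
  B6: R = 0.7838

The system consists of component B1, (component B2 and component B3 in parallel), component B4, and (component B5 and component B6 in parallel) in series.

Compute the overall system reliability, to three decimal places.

Parallel (B2 and B3): 1 − (1 − 0.75010)(1 − 0.95930) = 0.98983
Parallel (B5 and B6): 1 − (1 − 0.88120)(1 − 0.78380) = 0.97432
Series (B1, [0.98983], B4, and [0.97432]): 0.85370 × 0.98983 × 0.78330 × 0.97432 = 0.645

0.645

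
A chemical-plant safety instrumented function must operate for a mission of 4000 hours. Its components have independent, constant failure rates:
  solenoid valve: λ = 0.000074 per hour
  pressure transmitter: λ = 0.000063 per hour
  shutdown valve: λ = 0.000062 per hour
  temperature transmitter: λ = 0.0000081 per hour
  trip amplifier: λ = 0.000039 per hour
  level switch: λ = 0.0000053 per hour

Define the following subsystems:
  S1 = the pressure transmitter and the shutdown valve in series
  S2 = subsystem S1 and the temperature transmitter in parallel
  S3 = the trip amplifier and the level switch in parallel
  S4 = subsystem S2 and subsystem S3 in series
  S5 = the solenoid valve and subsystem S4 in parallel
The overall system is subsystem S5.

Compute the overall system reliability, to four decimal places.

0.9960

R(solenoid valve) = exp(−0.000074 × 4000) = 0.743787
R(pressure transmitter) = exp(−0.000063 × 4000) = 0.777245
R(shutdown valve) = exp(−0.000062 × 4000) = 0.780360
R(temperature transmitter) = exp(−0.0000081 × 4000) = 0.968119
R(trip amplifier) = exp(−0.000039 × 4000) = 0.855559
R(level switch) = exp(−0.0000053 × 4000) = 0.979023
Series (pressure transmitter and shutdown valve): 0.777245 × 0.780360 = 0.606531
Parallel ([0.606531] and temperature transmitter): 1 − (1 − 0.606531)(1 − 0.968119) = 0.987456
Parallel (trip amplifier and level switch): 1 − (1 − 0.855559)(1 − 0.979023) = 0.996970
Series ([0.987456] and [0.996970]): 0.987456 × 0.996970 = 0.984464
Parallel (solenoid valve and [0.984464]): 1 − (1 − 0.743787)(1 − 0.984464) = 0.9960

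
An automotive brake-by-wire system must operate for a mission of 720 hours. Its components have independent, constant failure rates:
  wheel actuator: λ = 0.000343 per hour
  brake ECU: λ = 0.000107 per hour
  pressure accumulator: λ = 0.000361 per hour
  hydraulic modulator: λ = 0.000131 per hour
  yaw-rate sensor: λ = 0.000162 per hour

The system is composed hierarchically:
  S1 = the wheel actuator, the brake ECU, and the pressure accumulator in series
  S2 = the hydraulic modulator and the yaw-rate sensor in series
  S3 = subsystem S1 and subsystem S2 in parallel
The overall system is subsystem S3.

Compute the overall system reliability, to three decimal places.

R(wheel actuator) = exp(−0.000343 × 720) = 0.78117
R(brake ECU) = exp(−0.000107 × 720) = 0.92585
R(pressure accumulator) = exp(−0.000361 × 720) = 0.77111
R(hydraulic modulator) = exp(−0.000131 × 720) = 0.90999
R(yaw-rate sensor) = exp(−0.000162 × 720) = 0.88991
Series (wheel actuator, brake ECU, and pressure accumulator): 0.78117 × 0.92585 × 0.77111 = 0.55770
Series (hydraulic modulator and yaw-rate sensor): 0.90999 × 0.88991 = 0.80981
Parallel ([0.55770] and [0.80981]): 1 − (1 − 0.55770)(1 − 0.80981) = 0.916

0.916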